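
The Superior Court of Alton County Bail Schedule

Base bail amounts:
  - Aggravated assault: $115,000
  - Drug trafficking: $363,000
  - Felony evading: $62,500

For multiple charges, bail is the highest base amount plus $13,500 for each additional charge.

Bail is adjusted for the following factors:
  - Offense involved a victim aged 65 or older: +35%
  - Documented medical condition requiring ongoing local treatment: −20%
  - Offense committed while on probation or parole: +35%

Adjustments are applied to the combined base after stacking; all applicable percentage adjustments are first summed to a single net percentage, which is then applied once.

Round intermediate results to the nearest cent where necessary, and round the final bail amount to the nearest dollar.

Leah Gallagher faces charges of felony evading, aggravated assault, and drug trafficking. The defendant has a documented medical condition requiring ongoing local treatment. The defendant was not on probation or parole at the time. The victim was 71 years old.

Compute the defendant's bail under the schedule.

$448,500

Base amounts from the schedule: felony evading $62,500; aggravated assault $115,000; drug trafficking $363,000.
Stacking rule: highest base plus $13,500 per additional charge. Highest is drug trafficking at $363,000; 2 additional charges → +$27,000. Combined base = $390,000.
Net percentage adjustment: +35% −20% = +15%. $390,000 × 1.15 = $448,500.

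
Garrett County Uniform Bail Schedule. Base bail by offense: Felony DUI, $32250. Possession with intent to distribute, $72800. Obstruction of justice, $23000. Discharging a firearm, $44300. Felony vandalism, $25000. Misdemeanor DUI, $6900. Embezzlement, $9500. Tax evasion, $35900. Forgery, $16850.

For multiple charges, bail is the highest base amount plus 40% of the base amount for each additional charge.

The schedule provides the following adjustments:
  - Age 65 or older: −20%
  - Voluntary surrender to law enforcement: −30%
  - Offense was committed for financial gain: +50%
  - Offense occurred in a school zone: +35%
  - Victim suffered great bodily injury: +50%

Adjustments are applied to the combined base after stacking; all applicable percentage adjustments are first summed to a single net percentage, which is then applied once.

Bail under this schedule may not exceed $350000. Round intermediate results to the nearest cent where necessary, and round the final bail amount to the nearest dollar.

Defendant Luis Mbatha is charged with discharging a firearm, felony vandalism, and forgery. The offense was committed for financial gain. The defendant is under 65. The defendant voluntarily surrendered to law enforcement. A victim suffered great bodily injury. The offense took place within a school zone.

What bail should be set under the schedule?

$125132

Base amounts from the schedule: discharging a firearm $44300; felony vandalism $25000; forgery $16850.
Stacking rule: highest base plus 40% of each additional charge. Highest is discharging a firearm at $44300. Additional: $25000 × 40% = $10000; $16850 × 40% = $6740. Combined base = $44300 + $16740 = $61040.
Net percentage adjustment: −30% +50% +35% +50% = +105%. $61040 × 2.05 = $125132.
$125132 is within the $350000 maximum.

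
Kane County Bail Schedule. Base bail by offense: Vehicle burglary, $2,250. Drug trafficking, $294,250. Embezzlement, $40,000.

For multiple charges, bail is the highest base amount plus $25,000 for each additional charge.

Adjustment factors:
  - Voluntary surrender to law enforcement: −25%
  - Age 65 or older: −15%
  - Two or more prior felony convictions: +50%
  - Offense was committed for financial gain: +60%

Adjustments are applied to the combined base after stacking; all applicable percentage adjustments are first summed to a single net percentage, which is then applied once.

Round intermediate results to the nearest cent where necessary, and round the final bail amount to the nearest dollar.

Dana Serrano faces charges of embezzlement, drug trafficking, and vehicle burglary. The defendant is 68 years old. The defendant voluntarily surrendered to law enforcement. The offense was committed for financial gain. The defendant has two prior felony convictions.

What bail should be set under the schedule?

$585,225

Base amounts from the schedule: embezzlement $40,000; drug trafficking $294,250; vehicle burglary $2,250.
Stacking rule: highest base plus $25,000 per additional charge. Highest is drug trafficking at $294,250; 2 additional charges → +$50,000. Combined base = $344,250.
Net percentage adjustment: −25% −15% +50% +60% = +70%. $344,250 × 1.7 = $585,225.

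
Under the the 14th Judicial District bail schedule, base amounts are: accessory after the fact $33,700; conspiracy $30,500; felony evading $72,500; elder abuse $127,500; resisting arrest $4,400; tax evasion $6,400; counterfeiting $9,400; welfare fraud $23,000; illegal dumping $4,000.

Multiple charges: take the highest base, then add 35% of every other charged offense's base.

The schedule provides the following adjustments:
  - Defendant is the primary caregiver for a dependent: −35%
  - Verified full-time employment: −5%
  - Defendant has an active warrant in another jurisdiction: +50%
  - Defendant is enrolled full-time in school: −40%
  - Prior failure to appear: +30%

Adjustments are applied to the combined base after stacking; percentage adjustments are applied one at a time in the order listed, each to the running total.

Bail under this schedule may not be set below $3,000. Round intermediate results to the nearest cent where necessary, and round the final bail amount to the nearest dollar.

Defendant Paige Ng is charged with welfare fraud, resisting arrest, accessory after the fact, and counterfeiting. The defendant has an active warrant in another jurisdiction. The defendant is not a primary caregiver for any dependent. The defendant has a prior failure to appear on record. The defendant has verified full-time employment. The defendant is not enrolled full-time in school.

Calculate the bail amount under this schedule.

$86,289

Base amounts from the schedule: welfare fraud $23,000; resisting arrest $4,400; accessory after the fact $33,700; counterfeiting $9,400.
Stacking rule: highest base plus 35% of each additional charge. Highest is accessory after the fact at $33,700. Additional: $23,000 × 35% = $8,050; $4,400 × 35% = $1,540; $9,400 × 35% = $3,290. Combined base = $33,700 + $12,880 = $46,580.
Verified full-time employment (−5%): $46,580 × 0.95 = $44,251.
Defendant has an active warrant in another jurisdiction (+50%): $44,251 × 1.5 = $66,376.50.
Prior failure to appear (+30%): $66,376.50 × 1.3 = $86,289.45.
$86,289.45 is at or above the $3,000 minimum.
Rounded to the nearest dollar: $86,289.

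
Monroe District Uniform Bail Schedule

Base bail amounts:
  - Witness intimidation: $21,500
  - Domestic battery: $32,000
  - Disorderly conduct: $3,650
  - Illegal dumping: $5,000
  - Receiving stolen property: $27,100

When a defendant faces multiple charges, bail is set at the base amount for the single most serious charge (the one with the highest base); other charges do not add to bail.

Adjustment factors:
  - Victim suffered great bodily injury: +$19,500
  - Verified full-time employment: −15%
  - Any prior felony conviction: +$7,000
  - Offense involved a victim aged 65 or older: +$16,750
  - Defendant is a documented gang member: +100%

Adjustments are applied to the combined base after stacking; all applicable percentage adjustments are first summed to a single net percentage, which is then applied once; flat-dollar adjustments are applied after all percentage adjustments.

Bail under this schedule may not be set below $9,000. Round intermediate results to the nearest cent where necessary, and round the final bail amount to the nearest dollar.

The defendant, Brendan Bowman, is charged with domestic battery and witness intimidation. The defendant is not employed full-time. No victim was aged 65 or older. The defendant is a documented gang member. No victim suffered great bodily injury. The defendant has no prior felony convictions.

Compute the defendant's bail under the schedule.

Base amounts from the schedule: domestic battery $32,000; witness intimidation $21,500.
Stacking rule: use the highest base only. Highest is domestic battery at $32,000. Combined base = $32,000.
Defendant is a documented gang member (+100%): $32,000 × 2 = $64,000.
$64,000 is at or above the $9,000 minimum.

$64,000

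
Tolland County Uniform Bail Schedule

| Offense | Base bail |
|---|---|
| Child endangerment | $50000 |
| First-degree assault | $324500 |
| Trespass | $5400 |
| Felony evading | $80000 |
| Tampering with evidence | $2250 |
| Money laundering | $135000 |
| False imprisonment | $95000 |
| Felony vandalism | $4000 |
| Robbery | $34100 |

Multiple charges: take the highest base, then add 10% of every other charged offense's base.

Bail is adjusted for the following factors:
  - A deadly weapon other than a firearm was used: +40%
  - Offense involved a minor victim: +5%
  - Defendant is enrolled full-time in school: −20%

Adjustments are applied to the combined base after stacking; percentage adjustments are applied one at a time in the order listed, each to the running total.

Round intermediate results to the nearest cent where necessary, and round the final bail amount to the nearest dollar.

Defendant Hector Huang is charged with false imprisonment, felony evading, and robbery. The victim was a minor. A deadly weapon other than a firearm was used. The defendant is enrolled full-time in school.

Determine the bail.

Base amounts from the schedule: false imprisonment $95000; felony evading $80000; robbery $34100.
Stacking rule: highest base plus 10% of each additional charge. Highest is false imprisonment at $95000. Additional: $80000 × 10% = $8000; $34100 × 10% = $3410. Combined base = $95000 + $11410 = $106410.
A deadly weapon other than a firearm was used (+40%): $106410 × 1.4 = $148974.
Offense involved a minor victim (+5%): $148974 × 1.05 = $156422.70.
Defendant is enrolled full-time in school (−20%): $156422.70 × 0.8 = $125138.16.
Rounded to the nearest dollar: $125138.

$125138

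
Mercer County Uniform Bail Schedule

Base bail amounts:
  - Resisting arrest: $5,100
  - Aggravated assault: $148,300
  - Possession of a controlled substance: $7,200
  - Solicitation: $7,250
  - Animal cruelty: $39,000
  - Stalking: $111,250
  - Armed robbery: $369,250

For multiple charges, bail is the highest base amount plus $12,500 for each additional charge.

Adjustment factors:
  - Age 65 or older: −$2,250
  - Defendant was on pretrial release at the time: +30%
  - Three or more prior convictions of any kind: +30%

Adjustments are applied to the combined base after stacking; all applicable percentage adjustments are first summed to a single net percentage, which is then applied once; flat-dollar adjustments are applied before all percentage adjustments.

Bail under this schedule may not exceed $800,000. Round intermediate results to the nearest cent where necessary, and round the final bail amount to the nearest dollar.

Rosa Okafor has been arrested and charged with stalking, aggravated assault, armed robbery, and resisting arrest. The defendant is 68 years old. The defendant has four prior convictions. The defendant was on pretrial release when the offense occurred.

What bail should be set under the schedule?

Base amounts from the schedule: stalking $111,250; aggravated assault $148,300; armed robbery $369,250; resisting arrest $5,100.
Stacking rule: highest base plus $12,500 per additional charge. Highest is armed robbery at $369,250; 3 additional charges → +$37,500. Combined base = $406,750.
Age 65 or older (−$2,250 flat): $406,750 − $2,250 = $404,500.
Net percentage adjustment: +30% +30% = +60%. $404,500 × 1.6 = $647,200.
$647,200 is within the $800,000 maximum.

$647,200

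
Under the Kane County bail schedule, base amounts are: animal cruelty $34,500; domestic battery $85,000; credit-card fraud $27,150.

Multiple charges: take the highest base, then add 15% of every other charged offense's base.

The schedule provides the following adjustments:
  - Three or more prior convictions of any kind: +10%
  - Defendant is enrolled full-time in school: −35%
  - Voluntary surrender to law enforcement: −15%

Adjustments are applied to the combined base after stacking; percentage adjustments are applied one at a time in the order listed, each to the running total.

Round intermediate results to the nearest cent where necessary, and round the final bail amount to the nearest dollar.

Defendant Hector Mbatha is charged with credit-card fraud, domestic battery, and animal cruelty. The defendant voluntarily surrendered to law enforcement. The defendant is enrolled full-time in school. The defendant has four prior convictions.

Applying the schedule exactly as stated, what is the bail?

$57,279

Base amounts from the schedule: credit-card fraud $27,150; domestic battery $85,000; animal cruelty $34,500.
Stacking rule: highest base plus 15% of each additional charge. Highest is domestic battery at $85,000. Additional: $27,150 × 15% = $4,072.50; $34,500 × 15% = $5,175. Combined base = $85,000 + $9,247.50 = $94,247.50.
Three or more prior convictions of any kind (+10%): $94,247.50 × 1.1 = $103,672.25.
Defendant is enrolled full-time in school (−35%): $103,672.25 × 0.65 = $67,386.96.
Voluntary surrender to law enforcement (−15%): $67,386.96 × 0.85 = $57,278.92.
Rounded to the nearest dollar: $57,279.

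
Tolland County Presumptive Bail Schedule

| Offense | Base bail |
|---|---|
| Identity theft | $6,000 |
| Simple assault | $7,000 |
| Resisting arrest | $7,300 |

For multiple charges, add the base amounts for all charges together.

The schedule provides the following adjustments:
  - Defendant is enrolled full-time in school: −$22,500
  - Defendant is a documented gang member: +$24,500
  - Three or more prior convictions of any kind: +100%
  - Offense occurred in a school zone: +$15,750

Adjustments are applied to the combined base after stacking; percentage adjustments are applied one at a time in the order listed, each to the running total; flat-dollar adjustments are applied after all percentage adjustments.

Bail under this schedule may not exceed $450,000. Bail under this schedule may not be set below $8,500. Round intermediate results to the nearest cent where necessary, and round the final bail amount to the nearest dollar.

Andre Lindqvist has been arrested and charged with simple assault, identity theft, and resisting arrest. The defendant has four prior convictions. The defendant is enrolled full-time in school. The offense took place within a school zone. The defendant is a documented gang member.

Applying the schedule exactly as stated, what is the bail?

$58,350

Base amounts from the schedule: simple assault $7,000; identity theft $6,000; resisting arrest $7,300.
Stacking rule: sum of all bases. $7,000 + $6,000 + $7,300 = $20,300.
Three or more prior convictions of any kind (+100%): $20,300 × 2 = $40,600.
Defendant is enrolled full-time in school (−$22,500 flat): $40,600 − $22,500 = $18,100.
Defendant is a documented gang member (+$24,500 flat): $18,100 + $24,500 = $42,600.
Offense occurred in a school zone (+$15,750 flat): $42,600 + $15,750 = $58,350.
$58,350 is within the $450,000 maximum.
$58,350 is at or above the $8,500 minimum.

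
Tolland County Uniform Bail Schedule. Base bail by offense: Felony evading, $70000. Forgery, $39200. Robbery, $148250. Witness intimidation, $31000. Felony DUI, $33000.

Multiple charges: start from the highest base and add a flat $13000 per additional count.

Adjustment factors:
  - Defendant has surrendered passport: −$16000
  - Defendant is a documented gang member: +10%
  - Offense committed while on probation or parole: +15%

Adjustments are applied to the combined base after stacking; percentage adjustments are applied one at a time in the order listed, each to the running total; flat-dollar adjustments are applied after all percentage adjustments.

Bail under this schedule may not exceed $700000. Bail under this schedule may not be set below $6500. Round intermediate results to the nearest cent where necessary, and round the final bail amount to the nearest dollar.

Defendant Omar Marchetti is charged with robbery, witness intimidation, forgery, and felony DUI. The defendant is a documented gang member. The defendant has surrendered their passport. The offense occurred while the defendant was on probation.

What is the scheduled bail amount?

$220871

Base amounts from the schedule: robbery $148250; witness intimidation $31000; forgery $39200; felony DUI $33000.
Stacking rule: highest base plus $13000 per additional charge. Highest is robbery at $148250; 3 additional charges → +$39000. Combined base = $187250.
Defendant is a documented gang member (+10%): $187250 × 1.1 = $205975.
Offense committed while on probation or parole (+15%): $205975 × 1.15 = $236871.25.
Defendant has surrendered passport (−$16000 flat): $236871.25 − $16000 = $220871.25.
$220871.25 is within the $700000 maximum.
$220871.25 is at or above the $6500 minimum.
Rounded to the nearest dollar: $220871.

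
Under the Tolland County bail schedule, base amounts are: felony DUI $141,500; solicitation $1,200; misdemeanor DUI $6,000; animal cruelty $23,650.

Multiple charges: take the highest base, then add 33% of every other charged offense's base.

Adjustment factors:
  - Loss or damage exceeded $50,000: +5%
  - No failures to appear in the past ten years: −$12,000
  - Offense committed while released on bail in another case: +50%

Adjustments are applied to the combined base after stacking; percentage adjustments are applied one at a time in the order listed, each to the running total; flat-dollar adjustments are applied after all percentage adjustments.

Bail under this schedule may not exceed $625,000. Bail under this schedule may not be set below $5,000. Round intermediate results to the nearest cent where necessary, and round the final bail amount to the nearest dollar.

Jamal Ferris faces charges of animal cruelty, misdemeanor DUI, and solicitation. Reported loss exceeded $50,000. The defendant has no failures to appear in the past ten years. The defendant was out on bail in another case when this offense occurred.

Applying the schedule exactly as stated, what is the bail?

Base amounts from the schedule: animal cruelty $23,650; misdemeanor DUI $6,000; solicitation $1,200.
Stacking rule: highest base plus 33% of each additional charge. Highest is animal cruelty at $23,650. Additional: $6,000 × 33% = $1,980; $1,200 × 33% = $396. Combined base = $23,650 + $2,376 = $26,026.
Loss or damage exceeded $50,000 (+5%): $26,026 × 1.05 = $27,327.30.
Offense committed while released on bail in another case (+50%): $27,327.30 × 1.5 = $40,990.95.
No failures to appear in the past ten years (−$12,000 flat): $40,990.95 − $12,000 = $28,990.95.
$28,990.95 is within the $625,000 maximum.
$28,990.95 is at or above the $5,000 minimum.
Rounded to the nearest dollar: $28,991.

$28,991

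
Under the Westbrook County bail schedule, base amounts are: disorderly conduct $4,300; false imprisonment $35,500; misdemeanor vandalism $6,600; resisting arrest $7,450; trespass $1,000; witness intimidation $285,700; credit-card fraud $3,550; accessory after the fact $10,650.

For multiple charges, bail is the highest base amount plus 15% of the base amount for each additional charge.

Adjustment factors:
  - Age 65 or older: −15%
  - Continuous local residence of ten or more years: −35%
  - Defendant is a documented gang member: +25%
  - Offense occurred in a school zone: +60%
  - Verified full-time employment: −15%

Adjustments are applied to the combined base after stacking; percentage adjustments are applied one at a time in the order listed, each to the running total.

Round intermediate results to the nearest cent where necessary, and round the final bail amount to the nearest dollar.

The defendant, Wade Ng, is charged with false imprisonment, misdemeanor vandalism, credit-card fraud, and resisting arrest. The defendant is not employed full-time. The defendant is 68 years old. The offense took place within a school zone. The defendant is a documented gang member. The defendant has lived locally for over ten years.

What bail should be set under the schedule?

Base amounts from the schedule: false imprisonment $35,500; misdemeanor vandalism $6,600; credit-card fraud $3,550; resisting arrest $7,450.
Stacking rule: highest base plus 15% of each additional charge. Highest is false imprisonment at $35,500. Additional: $6,600 × 15% = $990; $3,550 × 15% = $532.50; $7,450 × 15% = $1,117.50. Combined base = $35,500 + $2,640 = $38,140.
Age 65 or older (−15%): $38,140 × 0.85 = $32,419.
Continuous local residence of ten or more years (−35%): $32,419 × 0.65 = $21,072.35.
Defendant is a documented gang member (+25%): $21,072.35 × 1.25 = $26,340.44.
Offense occurred in a school zone (+60%): $26,340.44 × 1.6 = $42,144.70.
Rounded to the nearest dollar: $42,145.

$42,145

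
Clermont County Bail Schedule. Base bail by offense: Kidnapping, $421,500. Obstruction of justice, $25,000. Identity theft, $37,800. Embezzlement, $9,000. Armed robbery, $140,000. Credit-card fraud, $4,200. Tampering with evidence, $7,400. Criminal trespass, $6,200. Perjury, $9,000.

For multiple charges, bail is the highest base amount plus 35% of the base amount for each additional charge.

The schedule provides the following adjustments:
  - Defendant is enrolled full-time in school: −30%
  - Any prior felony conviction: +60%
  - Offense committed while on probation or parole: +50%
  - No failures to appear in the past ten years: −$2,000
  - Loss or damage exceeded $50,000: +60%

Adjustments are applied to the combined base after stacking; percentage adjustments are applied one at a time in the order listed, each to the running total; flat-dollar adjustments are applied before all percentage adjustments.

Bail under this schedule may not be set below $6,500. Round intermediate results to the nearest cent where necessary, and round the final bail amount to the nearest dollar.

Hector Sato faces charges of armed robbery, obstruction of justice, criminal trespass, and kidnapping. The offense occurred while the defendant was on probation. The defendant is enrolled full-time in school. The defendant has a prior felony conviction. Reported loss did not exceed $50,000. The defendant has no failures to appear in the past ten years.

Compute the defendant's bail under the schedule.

$805,426

Base amounts from the schedule: armed robbery $140,000; obstruction of justice $25,000; criminal trespass $6,200; kidnapping $421,500.
Stacking rule: highest base plus 35% of each additional charge. Highest is kidnapping at $421,500. Additional: $140,000 × 35% = $49,000; $25,000 × 35% = $8,750; $6,200 × 35% = $2,170. Combined base = $421,500 + $59,920 = $481,420.
No failures to appear in the past ten years (−$2,000 flat): $481,420 − $2,000 = $479,420.
Defendant is enrolled full-time in school (−30%): $479,420 × 0.7 = $335,594.
Any prior felony conviction (+60%): $335,594 × 1.6 = $536,950.40.
Offense committed while on probation or parole (+50%): $536,950.40 × 1.5 = $805,425.60.
$805,425.60 is at or above the $6,500 minimum.
Rounded to the nearest dollar: $805,426.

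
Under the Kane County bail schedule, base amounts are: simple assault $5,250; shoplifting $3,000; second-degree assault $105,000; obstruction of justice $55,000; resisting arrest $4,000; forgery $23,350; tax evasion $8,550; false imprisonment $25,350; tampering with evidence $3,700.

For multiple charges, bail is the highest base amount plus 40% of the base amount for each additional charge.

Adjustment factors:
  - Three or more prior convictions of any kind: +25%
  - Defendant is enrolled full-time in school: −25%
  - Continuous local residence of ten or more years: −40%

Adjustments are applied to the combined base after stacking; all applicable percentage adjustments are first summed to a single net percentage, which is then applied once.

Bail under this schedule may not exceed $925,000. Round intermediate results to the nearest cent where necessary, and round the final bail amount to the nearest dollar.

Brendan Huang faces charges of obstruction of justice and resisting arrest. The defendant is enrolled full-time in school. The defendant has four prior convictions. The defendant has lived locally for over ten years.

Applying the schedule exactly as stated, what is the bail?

$33,960

Base amounts from the schedule: obstruction of justice $55,000; resisting arrest $4,000.
Stacking rule: highest base plus 40% of each additional charge. Highest is obstruction of justice at $55,000. Additional: $4,000 × 40% = $1,600. Combined base = $55,000 + $1,600 = $56,600.
Net percentage adjustment: +25% −25% −40% = −40%. $56,600 × 0.6 = $33,960.
$33,960 is within the $925,000 maximum.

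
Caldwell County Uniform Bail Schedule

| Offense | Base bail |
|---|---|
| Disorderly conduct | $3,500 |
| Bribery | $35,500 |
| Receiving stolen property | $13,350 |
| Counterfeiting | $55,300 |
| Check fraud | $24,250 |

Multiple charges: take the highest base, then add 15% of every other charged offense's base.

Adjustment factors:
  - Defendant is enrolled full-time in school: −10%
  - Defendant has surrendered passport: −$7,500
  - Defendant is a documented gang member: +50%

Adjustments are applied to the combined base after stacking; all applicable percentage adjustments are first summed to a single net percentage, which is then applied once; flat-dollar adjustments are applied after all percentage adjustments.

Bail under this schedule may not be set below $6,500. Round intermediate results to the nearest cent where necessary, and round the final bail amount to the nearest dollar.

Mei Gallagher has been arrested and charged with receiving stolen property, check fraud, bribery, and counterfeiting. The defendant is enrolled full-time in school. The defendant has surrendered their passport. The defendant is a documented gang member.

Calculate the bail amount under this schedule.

Base amounts from the schedule: receiving stolen property $13,350; check fraud $24,250; bribery $35,500; counterfeiting $55,300.
Stacking rule: highest base plus 15% of each additional charge. Highest is counterfeiting at $55,300. Additional: $13,350 × 15% = $2,002.50; $24,250 × 15% = $3,637.50; $35,500 × 15% = $5,325. Combined base = $55,300 + $10,965 = $66,265.
Net percentage adjustment: −10% +50% = +40%. $66,265 × 1.4 = $92,771.
Defendant has surrendered passport (−$7,500 flat): $92,771 − $7,500 = $85,271.
$85,271 is at or above the $6,500 minimum.

$85,271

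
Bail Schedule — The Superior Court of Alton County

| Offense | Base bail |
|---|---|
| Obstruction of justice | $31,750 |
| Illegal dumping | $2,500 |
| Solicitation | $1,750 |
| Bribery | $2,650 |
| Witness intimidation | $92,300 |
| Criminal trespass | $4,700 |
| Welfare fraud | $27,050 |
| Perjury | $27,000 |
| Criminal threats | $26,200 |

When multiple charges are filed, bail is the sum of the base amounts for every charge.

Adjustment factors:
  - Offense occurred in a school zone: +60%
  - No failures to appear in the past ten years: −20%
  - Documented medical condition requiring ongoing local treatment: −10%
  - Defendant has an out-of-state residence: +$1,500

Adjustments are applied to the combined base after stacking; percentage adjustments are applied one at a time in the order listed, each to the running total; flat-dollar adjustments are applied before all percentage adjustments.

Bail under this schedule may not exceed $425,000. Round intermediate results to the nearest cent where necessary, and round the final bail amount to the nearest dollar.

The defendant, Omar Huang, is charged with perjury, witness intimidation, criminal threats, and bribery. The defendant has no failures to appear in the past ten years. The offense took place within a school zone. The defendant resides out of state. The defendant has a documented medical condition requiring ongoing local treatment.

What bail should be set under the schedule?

$172,397

Base amounts from the schedule: perjury $27,000; witness intimidation $92,300; criminal threats $26,200; bribery $2,650.
Stacking rule: sum of all bases. $27,000 + $92,300 + $26,200 + $2,650 = $148,150.
Defendant has an out-of-state residence (+$1,500 flat): $148,150 + $1,500 = $149,650.
Offense occurred in a school zone (+60%): $149,650 × 1.6 = $239,440.
No failures to appear in the past ten years (−20%): $239,440 × 0.8 = $191,552.
Documented medical condition requiring ongoing local treatment (−10%): $191,552 × 0.9 = $172,396.80.
$172,396.80 is within the $425,000 maximum.
Rounded to the nearest dollar: $172,397.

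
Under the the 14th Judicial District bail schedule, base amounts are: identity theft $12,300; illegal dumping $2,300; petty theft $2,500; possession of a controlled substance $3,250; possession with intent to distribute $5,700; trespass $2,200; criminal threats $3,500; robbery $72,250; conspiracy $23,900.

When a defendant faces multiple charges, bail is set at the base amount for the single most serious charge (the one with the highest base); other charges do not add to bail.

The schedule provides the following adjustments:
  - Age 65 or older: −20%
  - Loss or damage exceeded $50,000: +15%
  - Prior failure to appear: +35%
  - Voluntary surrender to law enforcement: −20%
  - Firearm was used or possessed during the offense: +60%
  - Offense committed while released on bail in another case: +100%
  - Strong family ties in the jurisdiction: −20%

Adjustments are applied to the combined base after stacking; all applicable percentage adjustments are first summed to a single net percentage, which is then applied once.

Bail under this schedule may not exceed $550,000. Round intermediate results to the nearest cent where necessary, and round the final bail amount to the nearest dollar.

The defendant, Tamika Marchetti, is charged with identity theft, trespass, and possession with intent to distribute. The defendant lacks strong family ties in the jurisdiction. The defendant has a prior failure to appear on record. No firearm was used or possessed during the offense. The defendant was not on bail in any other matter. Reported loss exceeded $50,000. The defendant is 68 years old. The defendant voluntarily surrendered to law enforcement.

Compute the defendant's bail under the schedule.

$13,530

Base amounts from the schedule: identity theft $12,300; trespass $2,200; possession with intent to distribute $5,700.
Stacking rule: use the highest base only. Highest is identity theft at $12,300. Combined base = $12,300.
Net percentage adjustment: −20% +15% +35% −20% = +10%. $12,300 × 1.1 = $13,530.
$13,530 is within the $550,000 maximum.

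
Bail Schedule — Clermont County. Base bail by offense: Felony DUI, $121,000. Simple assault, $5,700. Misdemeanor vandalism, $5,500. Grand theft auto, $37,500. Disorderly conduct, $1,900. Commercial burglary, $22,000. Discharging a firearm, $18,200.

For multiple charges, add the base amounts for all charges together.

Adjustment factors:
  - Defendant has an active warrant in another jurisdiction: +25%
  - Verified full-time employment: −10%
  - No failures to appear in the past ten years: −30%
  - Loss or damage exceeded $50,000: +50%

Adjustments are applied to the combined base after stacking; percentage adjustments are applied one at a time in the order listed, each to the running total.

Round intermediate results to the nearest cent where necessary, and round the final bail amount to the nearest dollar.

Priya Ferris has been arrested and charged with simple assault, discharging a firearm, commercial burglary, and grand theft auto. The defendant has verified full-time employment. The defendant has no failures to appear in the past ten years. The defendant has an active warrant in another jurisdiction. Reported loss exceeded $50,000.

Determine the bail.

Base amounts from the schedule: simple assault $5,700; discharging a firearm $18,200; commercial burglary $22,000; grand theft auto $37,500.
Stacking rule: sum of all bases. $5,700 + $18,200 + $22,000 + $37,500 = $83,400.
Defendant has an active warrant in another jurisdiction (+25%): $83,400 × 1.25 = $104,250.
Verified full-time employment (−10%): $104,250 × 0.9 = $93,825.
No failures to appear in the past ten years (−30%): $93,825 × 0.7 = $65,677.50.
Loss or damage exceeded $50,000 (+50%): $65,677.50 × 1.5 = $98,516.25.
Rounded to the nearest dollar: $98,516.

$98,516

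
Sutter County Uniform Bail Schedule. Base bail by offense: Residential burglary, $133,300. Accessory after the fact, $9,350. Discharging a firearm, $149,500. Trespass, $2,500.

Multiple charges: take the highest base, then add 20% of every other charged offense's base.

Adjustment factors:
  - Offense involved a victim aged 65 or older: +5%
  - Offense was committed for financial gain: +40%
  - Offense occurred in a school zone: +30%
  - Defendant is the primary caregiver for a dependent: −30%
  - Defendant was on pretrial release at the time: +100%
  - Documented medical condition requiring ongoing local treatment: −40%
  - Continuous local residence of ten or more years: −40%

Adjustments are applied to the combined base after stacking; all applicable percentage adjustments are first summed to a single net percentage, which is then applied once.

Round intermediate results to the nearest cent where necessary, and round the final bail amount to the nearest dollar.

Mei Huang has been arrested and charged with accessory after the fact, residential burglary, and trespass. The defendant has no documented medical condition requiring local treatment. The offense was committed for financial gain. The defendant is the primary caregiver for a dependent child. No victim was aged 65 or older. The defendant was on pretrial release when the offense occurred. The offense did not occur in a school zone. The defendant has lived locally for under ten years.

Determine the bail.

$284,907

Base amounts from the schedule: accessory after the fact $9,350; residential burglary $133,300; trespass $2,500.
Stacking rule: highest base plus 20% of each additional charge. Highest is residential burglary at $133,300. Additional: $9,350 × 20% = $1,870; $2,500 × 20% = $500. Combined base = $133,300 + $2,370 = $135,670.
Net percentage adjustment: +40% −30% +100% = +110%. $135,670 × 2.1 = $284,907.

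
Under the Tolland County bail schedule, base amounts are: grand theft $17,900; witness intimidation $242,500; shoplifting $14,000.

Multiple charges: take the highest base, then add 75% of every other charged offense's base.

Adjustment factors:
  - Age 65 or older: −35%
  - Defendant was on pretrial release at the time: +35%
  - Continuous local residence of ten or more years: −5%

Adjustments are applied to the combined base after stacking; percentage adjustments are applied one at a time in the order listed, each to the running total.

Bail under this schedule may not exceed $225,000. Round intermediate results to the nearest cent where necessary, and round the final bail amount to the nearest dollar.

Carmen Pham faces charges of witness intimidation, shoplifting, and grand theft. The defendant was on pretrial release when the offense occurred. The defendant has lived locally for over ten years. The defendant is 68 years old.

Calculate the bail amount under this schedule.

Base amounts from the schedule: witness intimidation $242,500; shoplifting $14,000; grand theft $17,900.
Stacking rule: highest base plus 75% of each additional charge. Highest is witness intimidation at $242,500. Additional: $14,000 × 75% = $10,500; $17,900 × 75% = $13,425. Combined base = $242,500 + $23,925 = $266,425.
Age 65 or older (−35%): $266,425 × 0.65 = $173,176.25.
Defendant was on pretrial release at the time (+35%): $173,176.25 × 1.35 = $233,787.94.
Continuous local residence of ten or more years (−5%): $233,787.94 × 0.95 = $222,098.54.
$222,098.54 is within the $225,000 maximum.
Rounded to the nearest dollar: $222,099.

$222,099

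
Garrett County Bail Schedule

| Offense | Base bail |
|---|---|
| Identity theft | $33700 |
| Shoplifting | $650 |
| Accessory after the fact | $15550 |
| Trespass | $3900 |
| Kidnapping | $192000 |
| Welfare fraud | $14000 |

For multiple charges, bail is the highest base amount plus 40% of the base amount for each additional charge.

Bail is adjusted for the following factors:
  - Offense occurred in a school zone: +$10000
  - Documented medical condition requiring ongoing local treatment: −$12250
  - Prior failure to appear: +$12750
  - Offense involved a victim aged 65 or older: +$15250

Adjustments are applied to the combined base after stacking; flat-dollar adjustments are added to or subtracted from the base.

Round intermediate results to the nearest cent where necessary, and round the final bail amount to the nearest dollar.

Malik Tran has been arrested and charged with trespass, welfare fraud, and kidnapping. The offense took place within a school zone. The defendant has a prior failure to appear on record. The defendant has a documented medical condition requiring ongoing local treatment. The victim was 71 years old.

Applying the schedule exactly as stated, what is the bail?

$224910

Base amounts from the schedule: trespass $3900; welfare fraud $14000; kidnapping $192000.
Stacking rule: highest base plus 40% of each additional charge. Highest is kidnapping at $192000. Additional: $3900 × 40% = $1560; $14000 × 40% = $5600. Combined base = $192000 + $7160 = $199160.
Offense occurred in a school zone (+$10000 flat): $199160 + $10000 = $209160.
Documented medical condition requiring ongoing local treatment (−$12250 flat): $209160 − $12250 = $196910.
Prior failure to appear (+$12750 flat): $196910 + $12750 = $209660.
Offense involved a victim aged 65 or older (+$15250 flat): $209660 + $15250 = $224910.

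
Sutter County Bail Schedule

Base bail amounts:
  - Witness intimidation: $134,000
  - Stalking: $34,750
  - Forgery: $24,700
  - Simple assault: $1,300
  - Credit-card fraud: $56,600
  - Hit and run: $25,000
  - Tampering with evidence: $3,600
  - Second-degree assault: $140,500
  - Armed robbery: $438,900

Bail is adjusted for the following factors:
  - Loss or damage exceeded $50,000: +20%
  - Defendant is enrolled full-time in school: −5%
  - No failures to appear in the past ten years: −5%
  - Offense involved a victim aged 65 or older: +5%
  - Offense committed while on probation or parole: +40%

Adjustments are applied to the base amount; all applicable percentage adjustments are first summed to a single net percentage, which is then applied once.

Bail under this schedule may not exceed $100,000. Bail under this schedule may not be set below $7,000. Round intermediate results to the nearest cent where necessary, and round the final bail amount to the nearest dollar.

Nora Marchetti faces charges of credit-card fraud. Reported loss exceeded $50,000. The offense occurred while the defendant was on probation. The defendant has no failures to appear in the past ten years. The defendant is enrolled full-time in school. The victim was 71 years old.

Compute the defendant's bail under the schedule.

$87,730

Base amounts from the schedule: credit-card fraud $56,600.
Single charge. Combined base = $56,600.
Net percentage adjustment: +20% −5% −5% +5% +40% = +55%. $56,600 × 1.55 = $87,730.
$87,730 is within the $100,000 maximum.
$87,730 is at or above the $7,000 minimum.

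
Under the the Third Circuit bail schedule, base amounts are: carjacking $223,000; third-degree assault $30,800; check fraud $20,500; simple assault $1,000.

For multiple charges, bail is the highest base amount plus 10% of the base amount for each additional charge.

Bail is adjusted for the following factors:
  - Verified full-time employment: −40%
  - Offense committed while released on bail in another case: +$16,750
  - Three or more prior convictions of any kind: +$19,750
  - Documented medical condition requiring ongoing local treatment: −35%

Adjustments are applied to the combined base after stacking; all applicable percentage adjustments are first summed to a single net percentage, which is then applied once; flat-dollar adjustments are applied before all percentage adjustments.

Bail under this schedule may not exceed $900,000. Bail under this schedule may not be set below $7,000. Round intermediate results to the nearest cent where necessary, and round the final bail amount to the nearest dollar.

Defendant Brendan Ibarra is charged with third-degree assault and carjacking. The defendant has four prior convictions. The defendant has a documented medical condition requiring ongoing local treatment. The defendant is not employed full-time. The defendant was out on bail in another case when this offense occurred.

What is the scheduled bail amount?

Base amounts from the schedule: third-degree assault $30,800; carjacking $223,000.
Stacking rule: highest base plus 10% of each additional charge. Highest is carjacking at $223,000. Additional: $30,800 × 10% = $3,080. Combined base = $223,000 + $3,080 = $226,080.
Offense committed while released on bail in another case (+$16,750 flat): $226,080 + $16,750 = $242,830.
Three or more prior convictions of any kind (+$19,750 flat): $242,830 + $19,750 = $262,580.
Documented medical condition requiring ongoing local treatment (−35%): $262,580 × 0.65 = $170,677.
$170,677 is within the $900,000 maximum.
$170,677 is at or above the $7,000 minimum.

$170,677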